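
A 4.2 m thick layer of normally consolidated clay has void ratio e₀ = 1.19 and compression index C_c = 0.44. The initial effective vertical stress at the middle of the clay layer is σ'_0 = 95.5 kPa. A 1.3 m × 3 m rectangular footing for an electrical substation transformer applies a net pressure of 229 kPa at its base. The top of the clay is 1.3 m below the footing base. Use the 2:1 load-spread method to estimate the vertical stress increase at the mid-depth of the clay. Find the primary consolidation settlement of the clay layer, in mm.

Mid-depth of clay below the footing base: z = 1.3 + 4.2/2 = 3.4 m.
Stress increase at mid-clay by the 2:1 spreading method:
Δσ = qBL/((B+z)(L+z)) = 229×1.3×3/((1.3+3.4)(3+3.4)) = 29.691 kPa
Final effective stress: σ'_f = σ'_0 + Δσ = 95.5 + 29.691 = 125.19 kPa.
Normally consolidated clay, so the full stress increment lies on the virgin compression line:
S_c = C_c·H/(1+e₀)·log₁₀(σ'_f/σ'_0) = 0.44×4.2/(1+1.19)×log₁₀(125.19/95.5)
    = 0.84384 × 0.11757 = 0.09921 m

S_c ≈ 99.2 mm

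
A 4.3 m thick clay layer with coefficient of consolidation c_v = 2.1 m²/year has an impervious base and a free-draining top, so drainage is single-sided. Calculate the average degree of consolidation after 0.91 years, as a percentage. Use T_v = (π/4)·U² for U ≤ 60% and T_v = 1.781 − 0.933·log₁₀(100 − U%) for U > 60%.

U ≈ 36.3 %

Drainage path length: H_d = H = 4.3 m (single drainage).
T_v = c_v·t/H_d² = 2.1×0.91/4.3² = 0.10335.
T_v = 0.10335 corresponds to the U ≤ 60% branch:
U = √(4T_v/π) = 0.3628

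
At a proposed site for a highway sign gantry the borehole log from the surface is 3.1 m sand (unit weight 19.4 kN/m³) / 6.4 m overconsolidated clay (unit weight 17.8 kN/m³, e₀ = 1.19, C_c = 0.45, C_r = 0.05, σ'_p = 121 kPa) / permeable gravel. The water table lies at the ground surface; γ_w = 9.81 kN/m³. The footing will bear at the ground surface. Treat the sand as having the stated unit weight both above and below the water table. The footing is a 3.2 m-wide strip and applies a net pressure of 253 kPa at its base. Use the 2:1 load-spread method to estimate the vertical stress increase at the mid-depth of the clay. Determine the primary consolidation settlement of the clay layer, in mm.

S_c ≈ 135 mm

Mid-depth of clay below the ground surface: z = 3.1 + 6.4/2 = 6.3 m.
Total vertical stress at mid-clay: σ_v = 19.4×3.1 + 17.8×3.2 = 117.1 kPa.
Pore pressure: u = 9.81×(6.3 − 0) = 61.803 kPa.
Initial effective stress: σ'_0 = σ_v − u = 117.1 − 61.803 = 55.297 kPa.
Stress increase at mid-clay by the 2:1 spreading method:
Δσ = qB/(B+z) = 253×3.2/(3.2+6.3) = 85.221 kPa
Final effective stress: σ'_f = 55.297 + 85.221 = 140.52 kPa.
σ'_f = 140.52 > σ'_p = 121 kPa, so the stress path crosses the preconsolidation pressure — recompression up to σ'_p, then virgin compression beyond:
S_c = H/(1+e₀)·[C_r·log₁₀(σ'_p/σ'_0) + C_c·log₁₀(σ'_f/σ'_p)]
    = 6.4/2.19 × [0.05×log₁₀(121/55.297) + 0.45×log₁₀(140.52/121)]
    = 2.9224 × [0.017004 + 0.029229] = 0.1351 m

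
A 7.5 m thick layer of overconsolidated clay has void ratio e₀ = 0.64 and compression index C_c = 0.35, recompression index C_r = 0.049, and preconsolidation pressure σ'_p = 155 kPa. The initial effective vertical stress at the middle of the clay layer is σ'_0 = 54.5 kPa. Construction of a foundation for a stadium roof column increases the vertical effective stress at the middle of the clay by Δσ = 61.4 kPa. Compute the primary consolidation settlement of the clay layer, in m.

S_c ≈ 0.0734 m

Final effective stress: σ'_f = 54.5 + 61.4 = 115.9 kPa.
σ'_f = 115.9 ≤ σ'_p = 155 kPa, so the clay remains overconsolidated and only the recompression index applies:
S_c = C_r·H/(1+e₀)·log₁₀(σ'_f/σ'_0) = 0.049×7.5/1.64×log₁₀(115.9/54.5)
    = 0.22409 × 0.32769 = 0.07343 m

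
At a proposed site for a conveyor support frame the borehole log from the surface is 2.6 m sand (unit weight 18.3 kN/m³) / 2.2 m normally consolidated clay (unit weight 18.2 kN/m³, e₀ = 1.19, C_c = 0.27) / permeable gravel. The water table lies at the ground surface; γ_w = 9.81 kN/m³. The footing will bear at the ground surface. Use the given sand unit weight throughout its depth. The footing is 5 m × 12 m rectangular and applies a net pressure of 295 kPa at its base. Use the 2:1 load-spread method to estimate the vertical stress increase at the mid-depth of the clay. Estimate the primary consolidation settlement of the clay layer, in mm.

S_c ≈ 193 mm

Mid-depth of clay below the ground surface: z = 2.6 + 2.2/2 = 3.7 m.
Total vertical stress at mid-clay: σ_v = 18.3×2.6 + 18.2×1.1 = 67.6 kPa.
Pore pressure: u = 9.81×(3.7 − 0) = 36.297 kPa.
Initial effective stress: σ'_0 = σ_v − u = 67.6 − 36.297 = 31.303 kPa.
Stress increase at mid-clay by the 2:1 spreading method:
Δσ = qBL/((B+z)(L+z)) = 295×5×12/((5+3.7)(12+3.7)) = 129.58 kPa
Final effective stress: σ'_f = σ'_0 + Δσ = 31.303 + 129.58 = 160.88 kPa.
Normally consolidated clay, so the full stress increment lies on the virgin compression line:
S_c = C_c·H/(1+e₀)·log₁₀(σ'_f/σ'_0) = 0.27×2.2/(1+1.19)×log₁₀(160.88/31.303)
    = 0.27123 × 0.71092 = 0.1928 m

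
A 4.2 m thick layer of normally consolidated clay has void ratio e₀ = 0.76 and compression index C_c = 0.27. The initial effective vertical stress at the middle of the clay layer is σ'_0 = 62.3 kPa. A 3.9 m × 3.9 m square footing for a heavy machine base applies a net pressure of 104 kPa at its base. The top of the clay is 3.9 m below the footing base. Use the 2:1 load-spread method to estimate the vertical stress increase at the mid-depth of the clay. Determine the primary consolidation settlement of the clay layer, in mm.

Mid-depth of clay below the footing base: z = 3.9 + 4.2/2 = 6 m.
Stress increase at mid-clay by the 2:1 spreading method:
Δσ = qBL/((B+z)(L+z)) = 104×3.9×3.9/((3.9+6)(3.9+6)) = 16.14 kPa
Final effective stress: σ'_f = σ'_0 + Δσ = 62.3 + 16.14 = 78.44 kPa.
Normally consolidated clay, so the full stress increment lies on the virgin compression line:
S_c = C_c·H/(1+e₀)·log₁₀(σ'_f/σ'_0) = 0.27×4.2/(1+0.76)×log₁₀(78.44/62.3)
    = 0.64432 × 0.10005 = 0.06446 m

S_c ≈ 64.5 mm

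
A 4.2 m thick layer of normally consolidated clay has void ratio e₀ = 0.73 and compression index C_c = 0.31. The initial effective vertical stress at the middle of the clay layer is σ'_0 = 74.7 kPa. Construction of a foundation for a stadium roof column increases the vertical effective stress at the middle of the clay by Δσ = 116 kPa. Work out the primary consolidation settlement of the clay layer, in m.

S_c ≈ 0.306 m

Final effective stress: σ'_f = σ'_0 + Δσ = 74.7 + 116 = 190.7 kPa.
Normally consolidated clay, so the full stress increment lies on the virgin compression line:
S_c = C_c·H/(1+e₀)·log₁₀(σ'_f/σ'_0) = 0.31×4.2/(1+0.73)×log₁₀(190.7/74.7)
    = 0.7526 × 0.40703 = 0.3063 m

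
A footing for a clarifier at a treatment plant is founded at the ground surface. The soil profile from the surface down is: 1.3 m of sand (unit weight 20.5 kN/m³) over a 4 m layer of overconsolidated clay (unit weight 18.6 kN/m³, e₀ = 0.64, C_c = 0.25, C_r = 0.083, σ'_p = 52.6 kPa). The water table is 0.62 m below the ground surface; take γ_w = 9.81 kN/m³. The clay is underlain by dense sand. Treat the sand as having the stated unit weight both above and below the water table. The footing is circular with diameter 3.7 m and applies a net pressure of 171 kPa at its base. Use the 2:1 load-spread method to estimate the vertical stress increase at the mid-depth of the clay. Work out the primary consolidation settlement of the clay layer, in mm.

S_c ≈ 158 mm

Mid-depth of clay below the ground surface: z = 1.3 + 4/2 = 3.3 m.
Total vertical stress at mid-clay: σ_v = 20.5×1.3 + 18.6×2 = 63.85 kPa.
Pore pressure: u = 9.81×(3.3 − 0.62) = 26.291 kPa.
Initial effective stress: σ'_0 = σ_v − u = 63.85 − 26.291 = 37.559 kPa.
Stress increase at mid-clay by the 2:1 spreading method:
Δσ ≈ qD²/(D+z)² = 171×3.7²/(3.7+3.3)² = 47.775 kPa
Final effective stress: σ'_f = 37.559 + 47.775 = 85.334 kPa.
σ'_f = 85.334 > σ'_p = 52.6 kPa, so the stress path crosses the preconsolidation pressure — recompression up to σ'_p, then virgin compression beyond:
S_c = H/(1+e₀)·[C_r·log₁₀(σ'_p/σ'_0) + C_c·log₁₀(σ'_f/σ'_p)]
    = 4/1.64 × [0.083×log₁₀(52.6/37.559) + 0.25×log₁₀(85.334/52.6)]
    = 2.439 × [0.012141 + 0.052534] = 0.1577 m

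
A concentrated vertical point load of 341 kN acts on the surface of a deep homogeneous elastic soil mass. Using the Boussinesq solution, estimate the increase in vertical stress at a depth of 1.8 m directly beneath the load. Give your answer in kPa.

Δσ_z ≈ 50.3 kPa

Boussinesq vertical stress below a point load on an elastic half-space:
Δσ_z = 3P/(2πz²) · [1 + (r/z)²]^(−5/2)
r/z = 0/1.8 = 0; [1+(r/z)²]^(−5/2) = 1.
Δσ_z = 3×341/(2π×1.8²) × 1 = 50.252 × 1 = 50.25 kPa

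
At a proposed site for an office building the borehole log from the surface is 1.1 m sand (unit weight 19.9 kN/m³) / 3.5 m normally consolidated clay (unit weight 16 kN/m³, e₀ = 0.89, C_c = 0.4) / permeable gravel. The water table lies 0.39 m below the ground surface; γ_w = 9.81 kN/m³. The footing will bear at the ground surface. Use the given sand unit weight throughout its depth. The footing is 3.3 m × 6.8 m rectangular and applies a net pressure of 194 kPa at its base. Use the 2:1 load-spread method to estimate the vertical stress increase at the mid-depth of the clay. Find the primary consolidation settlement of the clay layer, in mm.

Mid-depth of clay below the ground surface: z = 1.1 + 3.5/2 = 2.85 m.
Total vertical stress at mid-clay: σ_v = 19.9×1.1 + 16×1.75 = 49.89 kPa.
Pore pressure: u = 9.81×(2.85 − 0.39) = 24.133 kPa.
Initial effective stress: σ'_0 = σ_v − u = 49.89 − 24.133 = 25.757 kPa.
Stress increase at mid-clay by the 2:1 spreading method:
Δσ = qBL/((B+z)(L+z)) = 194×3.3×6.8/((3.3+2.85)(6.8+2.85)) = 73.354 kPa
Final effective stress: σ'_f = σ'_0 + Δσ = 25.757 + 73.354 = 99.111 kPa.
Normally consolidated clay, so the full stress increment lies on the virgin compression line:
S_c = C_c·H/(1+e₀)·log₁₀(σ'_f/σ'_0) = 0.4×3.5/(1+0.89)×log₁₀(99.111/25.757)
    = 0.74074 × 0.58523 = 0.4335 m

S_c ≈ 434 mm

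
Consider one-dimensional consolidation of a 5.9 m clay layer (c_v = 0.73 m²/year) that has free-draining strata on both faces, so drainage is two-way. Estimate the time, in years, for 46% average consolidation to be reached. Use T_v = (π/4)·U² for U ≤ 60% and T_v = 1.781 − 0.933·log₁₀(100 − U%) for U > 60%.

Drainage path length: H_d = H/2 = 2.95 m (double drainage).
U ≤ 60%: T_v = (π/4)·U² = (π/4)×0.46² = 0.16619.
t = T_v·H_d²/c_v = 0.16619×2.95²/0.73 = 1.981 years.

t ≈ 1.98 years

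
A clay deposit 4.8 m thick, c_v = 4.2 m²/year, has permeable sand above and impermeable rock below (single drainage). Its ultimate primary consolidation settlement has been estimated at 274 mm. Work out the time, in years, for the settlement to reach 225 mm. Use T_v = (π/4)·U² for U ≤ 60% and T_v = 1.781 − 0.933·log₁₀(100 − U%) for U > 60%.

Drainage path length: H_d = H = 4.8 m (single drainage).
U = S(t)/S_ult = 225/274 = 0.8212.
U > 60%: T_v = 1.781 − 0.933·log₁₀(100 − 82.117) = 0.61247.
t = T_v·H_d²/c_v = 0.61247×4.8²/4.2 = 3.36 years.

t ≈ 3.36 years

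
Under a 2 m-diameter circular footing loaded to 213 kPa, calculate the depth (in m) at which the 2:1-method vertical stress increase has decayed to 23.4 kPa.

z ≈ 4.03 m

2:1 spreading — at depth z the loaded area has grown by z in each plan dimension:
qD²/(D+z)² = Δσ_z ⇒ z = D(√(q/Δσ_z) − 1) = 2×(√(213/23.4) − 1) = 4.034 m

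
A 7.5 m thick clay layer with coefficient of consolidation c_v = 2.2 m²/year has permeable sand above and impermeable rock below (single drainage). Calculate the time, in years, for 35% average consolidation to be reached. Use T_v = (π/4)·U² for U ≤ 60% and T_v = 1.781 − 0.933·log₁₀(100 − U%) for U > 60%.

t ≈ 2.46 years

Drainage path length: H_d = H = 7.5 m (single drainage).
U ≤ 60%: T_v = (π/4)·U² = (π/4)×0.35² = 0.096211.
t = T_v·H_d²/c_v = 0.096211×7.5²/2.2 = 2.46 years.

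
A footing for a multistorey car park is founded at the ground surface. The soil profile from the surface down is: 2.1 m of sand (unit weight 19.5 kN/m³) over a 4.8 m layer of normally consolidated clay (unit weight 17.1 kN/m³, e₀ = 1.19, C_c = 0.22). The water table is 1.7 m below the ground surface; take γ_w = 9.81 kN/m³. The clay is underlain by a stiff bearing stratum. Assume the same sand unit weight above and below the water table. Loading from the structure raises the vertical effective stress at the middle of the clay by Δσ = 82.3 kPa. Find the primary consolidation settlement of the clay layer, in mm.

S_c ≈ 193 mm

Mid-depth of clay below the ground surface: z = 2.1 + 4.8/2 = 4.5 m.
Total vertical stress at mid-clay: σ_v = 19.5×2.1 + 17.1×2.4 = 81.99 kPa.
Pore pressure: u = 9.81×(4.5 − 1.7) = 27.468 kPa.
Initial effective stress: σ'_0 = σ_v − u = 81.99 − 27.468 = 54.522 kPa.
Final effective stress: σ'_f = σ'_0 + Δσ = 54.522 + 82.3 = 136.82 kPa.
Normally consolidated clay, so the full stress increment lies on the virgin compression line:
S_c = C_c·H/(1+e₀)·log₁₀(σ'_f/σ'_0) = 0.22×4.8/(1+1.19)×log₁₀(136.82/54.522)
    = 0.48219 × 0.39958 = 0.1927 m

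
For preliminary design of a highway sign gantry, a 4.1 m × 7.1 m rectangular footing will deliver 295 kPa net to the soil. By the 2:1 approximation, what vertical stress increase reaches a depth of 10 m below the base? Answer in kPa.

By the 2:1 method the load spreads at 1 horizontal : 2 vertical, so at depth z the loaded area has grown by z in each plan dimension:
Δσ = qBL/((B+z)(L+z)) = 295×4.1×7.1/((4.1+10)(7.1+10)) = 35.616 kPa

Δσ_z ≈ 35.6 kPa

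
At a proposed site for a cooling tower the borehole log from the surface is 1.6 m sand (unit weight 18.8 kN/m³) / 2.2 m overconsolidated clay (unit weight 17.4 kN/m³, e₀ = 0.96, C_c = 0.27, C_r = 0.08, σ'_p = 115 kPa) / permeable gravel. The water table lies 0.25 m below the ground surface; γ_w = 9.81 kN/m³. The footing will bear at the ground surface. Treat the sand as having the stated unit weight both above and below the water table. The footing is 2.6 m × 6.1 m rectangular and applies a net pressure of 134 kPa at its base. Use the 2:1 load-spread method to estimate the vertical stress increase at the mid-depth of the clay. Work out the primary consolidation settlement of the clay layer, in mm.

S_c ≈ 40.3 mm

Mid-depth of clay below the ground surface: z = 1.6 + 2.2/2 = 2.7 m.
Total vertical stress at mid-clay: σ_v = 18.8×1.6 + 17.4×1.1 = 49.22 kPa.
Pore pressure: u = 9.81×(2.7 − 0.25) = 24.035 kPa.
Initial effective stress: σ'_0 = σ_v − u = 49.22 − 24.035 = 25.185 kPa.
Stress increase at mid-clay by the 2:1 spreading method:
Δσ = qBL/((B+z)(L+z)) = 134×2.6×6.1/((2.6+2.7)(6.1+2.7)) = 45.567 kPa
Final effective stress: σ'_f = 25.185 + 45.567 = 70.752 kPa.
σ'_f = 70.752 ≤ σ'_p = 115 kPa, so the clay remains overconsolidated and only the recompression index applies:
S_c = C_r·H/(1+e₀)·log₁₀(σ'_f/σ'_0) = 0.08×2.2/1.96×log₁₀(70.752/25.185)
    = 0.089792 × 0.4486 = 0.04028 m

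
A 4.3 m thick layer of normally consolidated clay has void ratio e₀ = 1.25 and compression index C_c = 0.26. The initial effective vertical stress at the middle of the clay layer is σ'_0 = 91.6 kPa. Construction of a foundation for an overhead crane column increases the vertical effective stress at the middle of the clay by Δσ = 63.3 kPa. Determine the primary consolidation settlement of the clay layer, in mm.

Final effective stress: σ'_f = σ'_0 + Δσ = 91.6 + 63.3 = 154.9 kPa.
Normally consolidated clay, so the full stress increment lies on the virgin compression line:
S_c = C_c·H/(1+e₀)·log₁₀(σ'_f/σ'_0) = 0.26×4.3/(1+1.25)×log₁₀(154.9/91.6)
    = 0.49689 × 0.22816 = 0.1134 m

S_c ≈ 113 mm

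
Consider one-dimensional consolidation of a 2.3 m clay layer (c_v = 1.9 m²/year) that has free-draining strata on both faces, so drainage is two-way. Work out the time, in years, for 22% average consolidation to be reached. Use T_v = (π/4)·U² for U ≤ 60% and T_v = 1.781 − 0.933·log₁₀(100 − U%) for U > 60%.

t ≈ 0.0265 years

Drainage path length: H_d = H/2 = 1.15 m (double drainage).
U ≤ 60%: T_v = (π/4)·U² = (π/4)×0.22² = 0.038013.
t = T_v·H_d²/c_v = 0.038013×1.15²/1.9 = 0.02646 years.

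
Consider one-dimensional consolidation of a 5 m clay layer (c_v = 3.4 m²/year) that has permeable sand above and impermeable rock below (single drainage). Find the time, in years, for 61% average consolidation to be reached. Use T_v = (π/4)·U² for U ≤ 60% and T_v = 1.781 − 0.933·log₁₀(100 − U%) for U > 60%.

t ≈ 2.18 years

Drainage path length: H_d = H = 5 m (single drainage).
U > 60%: T_v = 1.781 − 0.933·log₁₀(100 − 61) = 0.29654.
t = T_v·H_d²/c_v = 0.29654×5²/3.4 = 2.18 years.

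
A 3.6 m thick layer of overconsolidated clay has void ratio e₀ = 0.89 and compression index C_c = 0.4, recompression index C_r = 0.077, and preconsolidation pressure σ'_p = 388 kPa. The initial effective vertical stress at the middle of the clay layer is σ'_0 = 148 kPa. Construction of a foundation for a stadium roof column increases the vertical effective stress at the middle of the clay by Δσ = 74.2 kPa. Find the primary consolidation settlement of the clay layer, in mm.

Final effective stress: σ'_f = 148 + 74.2 = 222.2 kPa.
σ'_f = 222.2 ≤ σ'_p = 388 kPa, so the clay remains overconsolidated and only the recompression index applies:
S_c = C_r·H/(1+e₀)·log₁₀(σ'_f/σ'_0) = 0.077×3.6/1.89×log₁₀(222.2/148)
    = 0.14667 × 0.17648 = 0.02588 m

S_c ≈ 25.9 mm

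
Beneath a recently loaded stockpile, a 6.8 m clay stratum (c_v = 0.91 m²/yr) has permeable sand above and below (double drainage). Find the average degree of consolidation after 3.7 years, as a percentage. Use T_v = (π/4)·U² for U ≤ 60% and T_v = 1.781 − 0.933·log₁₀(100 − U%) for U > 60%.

Drainage path length: H_d = H/2 = 3.4 m (double drainage).
T_v = c_v·t/H_d² = 0.91×3.7/3.4² = 0.29126.
T_v = 0.29126 corresponds to the U > 60% branch:
U = 1 − 10^((1.781 − T_v)/0.933)/100 = 0.6049

U ≈ 60.5 %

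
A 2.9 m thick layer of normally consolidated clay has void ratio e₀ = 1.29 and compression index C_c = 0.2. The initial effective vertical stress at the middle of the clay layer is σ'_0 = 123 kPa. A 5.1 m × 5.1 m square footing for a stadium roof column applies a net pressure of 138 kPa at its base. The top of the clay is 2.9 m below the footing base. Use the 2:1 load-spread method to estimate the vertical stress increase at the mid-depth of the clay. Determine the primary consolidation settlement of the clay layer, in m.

S_c ≈ 0.0311 m

Mid-depth of clay below the footing base: z = 2.9 + 2.9/2 = 4.35 m.
Stress increase at mid-clay by the 2:1 spreading method:
Δσ = qBL/((B+z)(L+z)) = 138×5.1×5.1/((5.1+4.35)(5.1+4.35)) = 40.193 kPa
Final effective stress: σ'_f = σ'_0 + Δσ = 123 + 40.193 = 163.19 kPa.
Normally consolidated clay, so the full stress increment lies on the virgin compression line:
S_c = C_c·H/(1+e₀)·log₁₀(σ'_f/σ'_0) = 0.2×2.9/(1+1.29)×log₁₀(163.19/123)
    = 0.25328 × 0.12279 = 0.0311 m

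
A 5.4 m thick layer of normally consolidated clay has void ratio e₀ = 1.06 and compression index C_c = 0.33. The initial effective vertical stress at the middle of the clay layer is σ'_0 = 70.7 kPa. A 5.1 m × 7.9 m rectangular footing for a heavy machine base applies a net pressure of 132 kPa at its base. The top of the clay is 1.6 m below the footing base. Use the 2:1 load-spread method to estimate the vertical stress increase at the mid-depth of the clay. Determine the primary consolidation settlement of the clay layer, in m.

Mid-depth of clay below the footing base: z = 1.6 + 5.4/2 = 4.3 m.
Stress increase at mid-clay by the 2:1 spreading method:
Δσ = qBL/((B+z)(L+z)) = 132×5.1×7.9/((5.1+4.3)(7.9+4.3)) = 46.375 kPa
Final effective stress: σ'_f = σ'_0 + Δσ = 70.7 + 46.375 = 117.08 kPa.
Normally consolidated clay, so the full stress increment lies on the virgin compression line:
S_c = C_c·H/(1+e₀)·log₁₀(σ'_f/σ'_0) = 0.33×5.4/(1+1.06)×log₁₀(117.08/70.7)
    = 0.86505 × 0.21906 = 0.1895 m

S_c ≈ 0.189 m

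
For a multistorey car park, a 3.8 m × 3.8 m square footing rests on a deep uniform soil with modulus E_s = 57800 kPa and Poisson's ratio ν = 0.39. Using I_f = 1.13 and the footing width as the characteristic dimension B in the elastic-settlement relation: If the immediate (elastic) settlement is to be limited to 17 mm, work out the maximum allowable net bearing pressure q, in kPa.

q ≈ 270 kPa

S_e = q·B·(1−ν²)/E_s · I_f  ⇒  q = S_e·E_s / (B·(1−ν²)·I_f).
q = 0.017 × 57800 / (3.8 × 0.8479 × 1.13) = 269.9 kPa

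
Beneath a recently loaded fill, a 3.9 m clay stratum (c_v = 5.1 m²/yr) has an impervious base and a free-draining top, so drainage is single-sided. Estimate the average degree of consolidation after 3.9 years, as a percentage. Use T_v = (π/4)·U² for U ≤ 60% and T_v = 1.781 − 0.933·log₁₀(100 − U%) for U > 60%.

Drainage path length: H_d = H = 3.9 m (single drainage).
T_v = c_v·t/H_d² = 5.1×3.9/3.9² = 1.3077.
T_v = 1.3077 corresponds to the U > 60% branch:
U = 1 − 10^((1.781 − T_v)/0.933)/100 = 0.9678

U ≈ 96.8 %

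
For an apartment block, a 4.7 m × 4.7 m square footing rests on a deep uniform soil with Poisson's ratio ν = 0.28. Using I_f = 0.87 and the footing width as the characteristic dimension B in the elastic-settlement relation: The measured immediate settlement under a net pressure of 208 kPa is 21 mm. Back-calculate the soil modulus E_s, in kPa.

S_e = q·B·(1−ν²)/E_s · I_f  ⇒  E_s = q·B·(1−ν²)·I_f / S_e.
E_s = 208 × 4.7 × 0.9216 × 0.87 / 0.021 = 37330 kPa

E_s ≈ 37300 kPa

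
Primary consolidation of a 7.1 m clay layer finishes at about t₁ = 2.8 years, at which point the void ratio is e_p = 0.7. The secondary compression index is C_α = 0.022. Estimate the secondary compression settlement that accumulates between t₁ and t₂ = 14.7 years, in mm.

S_s ≈ 66.2 mm

Secondary compression: S_s = C_α·H/(1+e_p)·log₁₀(t₂/t₁)
S_s = 0.022×7.1/(1+0.7)×log₁₀(14.7/2.8)
    = 0.09188 × 0.7202 = 0.06617 m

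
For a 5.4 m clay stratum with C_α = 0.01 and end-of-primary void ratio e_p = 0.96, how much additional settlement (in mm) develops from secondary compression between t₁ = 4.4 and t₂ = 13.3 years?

S_s ≈ 13.2 mm

Secondary compression: S_s = C_α·H/(1+e_p)·log₁₀(t₂/t₁)
S_s = 0.01×5.4/(1+0.96)×log₁₀(13.3/4.4)
    = 0.02755 × 0.4804 = 0.01324 m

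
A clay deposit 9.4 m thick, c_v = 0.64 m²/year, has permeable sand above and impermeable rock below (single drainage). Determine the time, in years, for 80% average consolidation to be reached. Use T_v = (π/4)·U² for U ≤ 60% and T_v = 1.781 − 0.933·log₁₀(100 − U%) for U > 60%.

t ≈ 78.3 years

Drainage path length: H_d = H = 9.4 m (single drainage).
U > 60%: T_v = 1.781 − 0.933·log₁₀(100 − 80) = 0.56714.
t = T_v·H_d²/c_v = 0.56714×9.4²/0.64 = 78.3 years.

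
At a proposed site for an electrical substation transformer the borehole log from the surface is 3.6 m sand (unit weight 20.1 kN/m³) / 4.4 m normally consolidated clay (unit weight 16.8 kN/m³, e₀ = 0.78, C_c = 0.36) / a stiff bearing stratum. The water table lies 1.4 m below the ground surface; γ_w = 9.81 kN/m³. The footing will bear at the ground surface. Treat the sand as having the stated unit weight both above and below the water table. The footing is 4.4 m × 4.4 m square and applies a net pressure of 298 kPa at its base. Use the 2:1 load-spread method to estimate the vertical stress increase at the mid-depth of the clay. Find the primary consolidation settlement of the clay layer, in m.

Mid-depth of clay below the ground surface: z = 3.6 + 4.4/2 = 5.8 m.
Total vertical stress at mid-clay: σ_v = 20.1×3.6 + 16.8×2.2 = 109.32 kPa.
Pore pressure: u = 9.81×(5.8 − 1.4) = 43.164 kPa.
Initial effective stress: σ'_0 = σ_v − u = 109.32 − 43.164 = 66.156 kPa.
Stress increase at mid-clay by the 2:1 spreading method:
Δσ = qBL/((B+z)(L+z)) = 298×4.4×4.4/((4.4+5.8)(4.4+5.8)) = 55.453 kPa
Final effective stress: σ'_f = σ'_0 + Δσ = 66.156 + 55.453 = 121.61 kPa.
Normally consolidated clay, so the full stress increment lies on the virgin compression line:
S_c = C_c·H/(1+e₀)·log₁₀(σ'_f/σ'_0) = 0.36×4.4/(1+0.78)×log₁₀(121.61/66.156)
    = 0.88989 × 0.2644 = 0.2353 m

S_c ≈ 0.235 m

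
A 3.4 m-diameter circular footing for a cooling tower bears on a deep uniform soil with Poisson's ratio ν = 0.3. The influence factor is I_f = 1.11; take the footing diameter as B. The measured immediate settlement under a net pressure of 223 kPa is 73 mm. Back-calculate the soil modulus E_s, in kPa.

S_e = q·B·(1−ν²)/E_s · I_f  ⇒  E_s = q·B·(1−ν²)·I_f / S_e.
E_s = 223 × 3.4 × 0.91 × 1.11 / 0.073 = 10490 kPa

E_s ≈ 10500 kPa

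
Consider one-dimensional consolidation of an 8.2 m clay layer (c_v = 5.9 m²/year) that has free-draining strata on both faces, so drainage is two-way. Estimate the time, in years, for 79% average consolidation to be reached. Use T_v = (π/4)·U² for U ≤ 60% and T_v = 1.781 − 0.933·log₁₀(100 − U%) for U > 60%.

Drainage path length: H_d = H/2 = 4.1 m (double drainage).
U > 60%: T_v = 1.781 − 0.933·log₁₀(100 − 79) = 0.54737.
t = T_v·H_d²/c_v = 0.54737×4.1²/5.9 = 1.56 years.

t ≈ 1.56 years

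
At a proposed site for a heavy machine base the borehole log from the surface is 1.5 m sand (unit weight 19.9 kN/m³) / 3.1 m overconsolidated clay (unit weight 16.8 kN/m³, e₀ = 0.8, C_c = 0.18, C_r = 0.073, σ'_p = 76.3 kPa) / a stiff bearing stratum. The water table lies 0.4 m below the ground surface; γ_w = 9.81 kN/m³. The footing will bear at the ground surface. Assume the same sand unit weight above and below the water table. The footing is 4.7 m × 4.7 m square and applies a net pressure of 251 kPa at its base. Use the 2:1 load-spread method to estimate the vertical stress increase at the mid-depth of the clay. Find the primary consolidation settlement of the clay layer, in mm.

Mid-depth of clay below the ground surface: z = 1.5 + 3.1/2 = 3.05 m.
Total vertical stress at mid-clay: σ_v = 19.9×1.5 + 16.8×1.55 = 55.89 kPa.
Pore pressure: u = 9.81×(3.05 − 0.4) = 25.997 kPa.
Initial effective stress: σ'_0 = σ_v − u = 55.89 − 25.997 = 29.893 kPa.
Stress increase at mid-clay by the 2:1 spreading method:
Δσ = qBL/((B+z)(L+z)) = 251×4.7×4.7/((4.7+3.05)(4.7+3.05)) = 92.314 kPa
Final effective stress: σ'_f = 29.893 + 92.314 = 122.21 kPa.
σ'_f = 122.21 > σ'_p = 76.3 kPa, so the stress path crosses the preconsolidation pressure — recompression up to σ'_p, then virgin compression beyond:
S_c = H/(1+e₀)·[C_r·log₁₀(σ'_p/σ'_0) + C_c·log₁₀(σ'_f/σ'_p)]
    = 3.1/1.8 × [0.073×log₁₀(76.3/29.893) + 0.18×log₁₀(122.21/76.3)]
    = 1.7222 × [0.029708 + 0.036825] = 0.1146 m

S_c ≈ 115 mm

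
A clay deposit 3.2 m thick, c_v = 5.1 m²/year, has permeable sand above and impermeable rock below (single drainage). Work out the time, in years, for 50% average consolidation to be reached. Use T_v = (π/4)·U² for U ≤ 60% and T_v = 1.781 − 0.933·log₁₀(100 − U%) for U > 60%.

t ≈ 0.394 years

Drainage path length: H_d = H = 3.2 m (single drainage).
U ≤ 60%: T_v = (π/4)·U² = (π/4)×0.5² = 0.19635.
t = T_v·H_d²/c_v = 0.19635×3.2²/5.1 = 0.3942 years.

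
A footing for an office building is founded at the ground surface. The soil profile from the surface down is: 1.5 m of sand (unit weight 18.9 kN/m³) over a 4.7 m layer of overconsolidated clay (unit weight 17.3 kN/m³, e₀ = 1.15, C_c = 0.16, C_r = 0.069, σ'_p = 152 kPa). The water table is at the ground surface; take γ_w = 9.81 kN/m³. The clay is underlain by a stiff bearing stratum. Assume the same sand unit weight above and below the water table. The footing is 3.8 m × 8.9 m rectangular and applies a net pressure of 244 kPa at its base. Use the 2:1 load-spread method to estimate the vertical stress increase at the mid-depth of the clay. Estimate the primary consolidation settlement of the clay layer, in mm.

S_c ≈ 85.9 mm

Mid-depth of clay below the ground surface: z = 1.5 + 4.7/2 = 3.85 m.
Total vertical stress at mid-clay: σ_v = 18.9×1.5 + 17.3×2.35 = 69.005 kPa.
Pore pressure: u = 9.81×(3.85 − 0) = 37.769 kPa.
Initial effective stress: σ'_0 = σ_v − u = 69.005 − 37.769 = 31.236 kPa.
Stress increase at mid-clay by the 2:1 spreading method:
Δσ = qBL/((B+z)(L+z)) = 244×3.8×8.9/((3.8+3.85)(8.9+3.85)) = 84.604 kPa
Final effective stress: σ'_f = 31.236 + 84.604 = 115.84 kPa.
σ'_f = 115.84 ≤ σ'_p = 152 kPa, so the clay remains overconsolidated and only the recompression index applies:
S_c = C_r·H/(1+e₀)·log₁₀(σ'_f/σ'_0) = 0.069×4.7/2.15×log₁₀(115.84/31.236)
    = 0.15083 × 0.5692 = 0.08585 m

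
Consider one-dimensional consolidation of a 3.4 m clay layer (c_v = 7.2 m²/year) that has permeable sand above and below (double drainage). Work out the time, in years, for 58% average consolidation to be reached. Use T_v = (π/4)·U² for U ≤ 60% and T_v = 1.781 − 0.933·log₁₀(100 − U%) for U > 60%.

t ≈ 0.106 years

Drainage path length: H_d = H/2 = 1.7 m (double drainage).
U ≤ 60%: T_v = (π/4)·U² = (π/4)×0.58² = 0.26421.
t = T_v·H_d²/c_v = 0.26421×1.7²/7.2 = 0.1061 years.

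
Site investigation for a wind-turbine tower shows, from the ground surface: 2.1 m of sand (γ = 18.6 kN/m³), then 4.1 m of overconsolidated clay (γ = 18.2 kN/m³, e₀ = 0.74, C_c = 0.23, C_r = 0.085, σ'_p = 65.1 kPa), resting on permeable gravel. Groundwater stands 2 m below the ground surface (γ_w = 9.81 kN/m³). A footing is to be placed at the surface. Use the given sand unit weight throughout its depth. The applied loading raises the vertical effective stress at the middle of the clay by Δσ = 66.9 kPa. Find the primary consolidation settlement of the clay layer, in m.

S_c ≈ 0.162 m

Mid-depth of clay below the ground surface: z = 2.1 + 4.1/2 = 4.15 m.
Total vertical stress at mid-clay: σ_v = 18.6×2.1 + 18.2×2.05 = 76.37 kPa.
Pore pressure: u = 9.81×(4.15 − 2) = 21.091 kPa.
Initial effective stress: σ'_0 = σ_v − u = 76.37 − 21.091 = 55.279 kPa.
Final effective stress: σ'_f = 55.279 + 66.9 = 122.18 kPa.
σ'_f = 122.18 > σ'_p = 65.1 kPa, so the stress path crosses the preconsolidation pressure — recompression up to σ'_p, then virgin compression beyond:
S_c = H/(1+e₀)·[C_r·log₁₀(σ'_p/σ'_0) + C_c·log₁₀(σ'_f/σ'_p)]
    = 4.1/1.74 × [0.085×log₁₀(65.1/55.279) + 0.23×log₁₀(122.18/65.1)]
    = 2.3563 × [0.0060368 + 0.062886] = 0.1624 m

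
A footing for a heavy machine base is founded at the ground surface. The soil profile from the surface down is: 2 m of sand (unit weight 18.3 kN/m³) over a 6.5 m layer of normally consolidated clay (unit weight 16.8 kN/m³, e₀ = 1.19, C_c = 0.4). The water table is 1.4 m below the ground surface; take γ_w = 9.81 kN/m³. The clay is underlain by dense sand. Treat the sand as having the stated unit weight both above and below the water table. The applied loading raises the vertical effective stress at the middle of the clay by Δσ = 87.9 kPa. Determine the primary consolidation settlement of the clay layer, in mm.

Mid-depth of clay below the ground surface: z = 2 + 6.5/2 = 5.25 m.
Total vertical stress at mid-clay: σ_v = 18.3×2 + 16.8×3.25 = 91.2 kPa.
Pore pressure: u = 9.81×(5.25 − 1.4) = 37.769 kPa.
Initial effective stress: σ'_0 = σ_v − u = 91.2 − 37.769 = 53.431 kPa.
Final effective stress: σ'_f = σ'_0 + Δσ = 53.431 + 87.9 = 141.33 kPa.
Normally consolidated clay, so the full stress increment lies on the virgin compression line:
S_c = C_c·H/(1+e₀)·log₁₀(σ'_f/σ'_0) = 0.4×6.5/(1+1.19)×log₁₀(141.33/53.431)
    = 1.1872 × 0.42244 = 0.5015 m

S_c ≈ 502 mm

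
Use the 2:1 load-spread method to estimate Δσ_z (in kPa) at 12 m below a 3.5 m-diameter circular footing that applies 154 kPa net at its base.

Δσ_z ≈ 7.85 kPa

By the 2:1 method the load spreads at 1 horizontal : 2 vertical, so at depth z the loaded area has grown by z in each plan dimension:
Δσ ≈ qD²/(D+z)² = 154×3.5²/(3.5+12)² = 7.8522 kPa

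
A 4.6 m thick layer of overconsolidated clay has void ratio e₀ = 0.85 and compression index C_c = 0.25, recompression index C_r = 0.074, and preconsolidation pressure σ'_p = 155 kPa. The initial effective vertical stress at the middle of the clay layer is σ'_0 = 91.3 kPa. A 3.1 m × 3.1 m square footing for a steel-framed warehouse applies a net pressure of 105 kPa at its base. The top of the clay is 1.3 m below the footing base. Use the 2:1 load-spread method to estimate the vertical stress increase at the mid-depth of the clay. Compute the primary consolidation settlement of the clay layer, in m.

Mid-depth of clay below the footing base: z = 1.3 + 4.6/2 = 3.6 m.
Stress increase at mid-clay by the 2:1 spreading method:
Δσ = qBL/((B+z)(L+z)) = 105×3.1×3.1/((3.1+3.6)(3.1+3.6)) = 22.478 kPa
Final effective stress: σ'_f = 91.3 + 22.478 = 113.78 kPa.
σ'_f = 113.78 ≤ σ'_p = 155 kPa, so the clay remains overconsolidated and only the recompression index applies:
S_c = C_r·H/(1+e₀)·log₁₀(σ'_f/σ'_0) = 0.074×4.6/1.85×log₁₀(113.78/91.3)
    = 0.184 × 0.095595 = 0.01759 m

S_c ≈ 0.0176 m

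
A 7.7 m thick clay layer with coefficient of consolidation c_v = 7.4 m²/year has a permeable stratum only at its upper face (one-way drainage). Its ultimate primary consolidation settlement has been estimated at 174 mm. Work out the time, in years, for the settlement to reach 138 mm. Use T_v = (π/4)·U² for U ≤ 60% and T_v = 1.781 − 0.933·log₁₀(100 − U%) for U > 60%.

t ≈ 4.43 years

Drainage path length: H_d = H = 7.7 m (single drainage).
U = S(t)/S_ult = 138/174 = 0.7931.
U > 60%: T_v = 1.781 − 0.933·log₁₀(100 − 79.31) = 0.5534.
t = T_v·H_d²/c_v = 0.5534×7.7²/7.4 = 4.434 years.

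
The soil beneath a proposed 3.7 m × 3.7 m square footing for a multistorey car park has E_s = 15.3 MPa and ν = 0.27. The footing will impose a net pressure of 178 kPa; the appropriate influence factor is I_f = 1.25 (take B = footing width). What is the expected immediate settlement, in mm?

Immediate (elastic) settlement: S_e = q·B·(1−ν²)/E_s · I_f.
E_s = 15.3 MPa = 15300 kPa.
S_e = 178 × 3.7 × (1 − 0.27²) / 15300 × 1.25
    = 178 × 3.7 × 0.9271 / 15300 × 1.25
    = 0.04988 m = 49.88 mm

S_e ≈ 49.9 mm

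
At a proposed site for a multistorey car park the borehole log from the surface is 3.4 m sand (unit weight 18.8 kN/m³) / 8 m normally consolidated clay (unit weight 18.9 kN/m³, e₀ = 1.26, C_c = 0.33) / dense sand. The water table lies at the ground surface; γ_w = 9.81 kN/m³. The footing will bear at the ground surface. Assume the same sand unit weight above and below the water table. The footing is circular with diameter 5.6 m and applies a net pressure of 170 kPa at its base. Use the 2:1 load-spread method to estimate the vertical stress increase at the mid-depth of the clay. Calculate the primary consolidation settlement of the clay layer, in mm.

S_c ≈ 196 mm

Mid-depth of clay below the ground surface: z = 3.4 + 8/2 = 7.4 m.
Total vertical stress at mid-clay: σ_v = 18.8×3.4 + 18.9×4 = 139.52 kPa.
Pore pressure: u = 9.81×(7.4 − 0) = 72.594 kPa.
Initial effective stress: σ'_0 = σ_v − u = 139.52 − 72.594 = 66.926 kPa.
Stress increase at mid-clay by the 2:1 spreading method:
Δσ ≈ qD²/(D+z)² = 170×5.6²/(5.6+7.4)² = 31.546 kPa
Final effective stress: σ'_f = σ'_0 + Δσ = 66.926 + 31.546 = 98.472 kPa.
Normally consolidated clay, so the full stress increment lies on the virgin compression line:
S_c = C_c·H/(1+e₀)·log₁₀(σ'_f/σ'_0) = 0.33×8/(1+1.26)×log₁₀(98.472/66.926)
    = 1.1681 × 0.16772 = 0.1959 m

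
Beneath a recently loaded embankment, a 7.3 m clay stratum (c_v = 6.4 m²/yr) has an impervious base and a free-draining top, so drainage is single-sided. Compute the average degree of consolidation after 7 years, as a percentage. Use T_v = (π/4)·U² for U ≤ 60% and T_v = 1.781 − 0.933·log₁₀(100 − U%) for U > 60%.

U ≈ 89.8 %

Drainage path length: H_d = H = 7.3 m (single drainage).
T_v = c_v·t/H_d² = 6.4×7/7.3² = 0.84068.
T_v = 0.84068 corresponds to the U > 60% branch:
U = 1 − 10^((1.781 − T_v)/0.933)/100 = 0.8982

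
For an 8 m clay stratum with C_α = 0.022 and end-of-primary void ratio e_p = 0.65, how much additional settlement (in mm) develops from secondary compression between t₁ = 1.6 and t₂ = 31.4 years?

Secondary compression: S_s = C_α·H/(1+e_p)·log₁₀(t₂/t₁)
S_s = 0.022×8/(1+0.65)×log₁₀(31.4/1.6)
    = 0.1067 × 1.293 = 0.1379 m

S_s ≈ 138 mm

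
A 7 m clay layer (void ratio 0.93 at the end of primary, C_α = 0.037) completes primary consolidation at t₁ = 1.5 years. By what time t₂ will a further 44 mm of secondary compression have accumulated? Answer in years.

S_s = C_α·H/(1+e_p)·log₁₀(t₂/t₁) ⇒ log₁₀(t₂/t₁) = S_s·(1+e_p)/(C_α·H).
log₁₀(t₂/t₁) = 0.044 × (1+0.93) / (0.037×7) = 0.3279
t₂ = t₁ × 10^0.3279 = 1.5 × 2.128 = 3.191 years

t₂ ≈ 3.19 years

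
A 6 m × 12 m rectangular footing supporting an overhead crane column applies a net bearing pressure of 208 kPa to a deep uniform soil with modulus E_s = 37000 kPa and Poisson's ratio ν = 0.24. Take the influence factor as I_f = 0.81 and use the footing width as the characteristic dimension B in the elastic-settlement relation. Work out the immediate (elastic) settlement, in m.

Immediate (elastic) settlement: S_e = q·B·(1−ν²)/E_s · I_f.
S_e = 208 × 6 × (1 − 0.24²) / 37000 × 0.81
    = 208 × 6 × 0.9424 / 37000 × 0.81
    = 0.02575 m

S_e ≈ 0.0257 m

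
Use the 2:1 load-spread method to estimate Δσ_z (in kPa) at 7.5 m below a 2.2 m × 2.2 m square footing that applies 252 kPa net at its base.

By the 2:1 method the load spreads at 1 horizontal : 2 vertical, so at depth z the loaded area has grown by z in each plan dimension:
Δσ = qBL/((B+z)(L+z)) = 252×2.2×2.2/((2.2+7.5)(2.2+7.5)) = 12.963 kPa

Δσ_z ≈ 13 kPa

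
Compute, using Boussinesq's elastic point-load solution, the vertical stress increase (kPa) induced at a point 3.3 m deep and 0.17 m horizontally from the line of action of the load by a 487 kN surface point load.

Boussinesq vertical stress below a point load on an elastic half-space:
Δσ_z = 3P/(2πz²) · [1 + (r/z)²]^(−5/2)
r/z = 0.17/3.3 = 0.051515; [1+(r/z)²]^(−5/2) = 0.9934.
Δσ_z = 3×487/(2π×3.3²) × 0.9934 = 21.352 × 0.9934 = 21.21 kPa

Δσ_z ≈ 21.2 kPa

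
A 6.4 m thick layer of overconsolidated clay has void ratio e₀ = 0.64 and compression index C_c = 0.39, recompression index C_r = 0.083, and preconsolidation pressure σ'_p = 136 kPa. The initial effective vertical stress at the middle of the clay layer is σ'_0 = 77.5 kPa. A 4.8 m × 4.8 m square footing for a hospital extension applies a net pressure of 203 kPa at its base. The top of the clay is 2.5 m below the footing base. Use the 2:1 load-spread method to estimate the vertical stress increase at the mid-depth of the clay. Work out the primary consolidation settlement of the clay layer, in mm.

S_c ≈ 61.4 mm

Mid-depth of clay below the footing base: z = 2.5 + 6.4/2 = 5.7 m.
Stress increase at mid-clay by the 2:1 spreading method:
Δσ = qBL/((B+z)(L+z)) = 203×4.8×4.8/((4.8+5.7)(4.8+5.7)) = 42.423 kPa
Final effective stress: σ'_f = 77.5 + 42.423 = 119.92 kPa.
σ'_f = 119.92 ≤ σ'_p = 136 kPa, so the clay remains overconsolidated and only the recompression index applies:
S_c = C_r·H/(1+e₀)·log₁₀(σ'_f/σ'_0) = 0.083×6.4/1.64×log₁₀(119.92/77.5)
    = 0.3239 × 0.18959 = 0.06141 m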